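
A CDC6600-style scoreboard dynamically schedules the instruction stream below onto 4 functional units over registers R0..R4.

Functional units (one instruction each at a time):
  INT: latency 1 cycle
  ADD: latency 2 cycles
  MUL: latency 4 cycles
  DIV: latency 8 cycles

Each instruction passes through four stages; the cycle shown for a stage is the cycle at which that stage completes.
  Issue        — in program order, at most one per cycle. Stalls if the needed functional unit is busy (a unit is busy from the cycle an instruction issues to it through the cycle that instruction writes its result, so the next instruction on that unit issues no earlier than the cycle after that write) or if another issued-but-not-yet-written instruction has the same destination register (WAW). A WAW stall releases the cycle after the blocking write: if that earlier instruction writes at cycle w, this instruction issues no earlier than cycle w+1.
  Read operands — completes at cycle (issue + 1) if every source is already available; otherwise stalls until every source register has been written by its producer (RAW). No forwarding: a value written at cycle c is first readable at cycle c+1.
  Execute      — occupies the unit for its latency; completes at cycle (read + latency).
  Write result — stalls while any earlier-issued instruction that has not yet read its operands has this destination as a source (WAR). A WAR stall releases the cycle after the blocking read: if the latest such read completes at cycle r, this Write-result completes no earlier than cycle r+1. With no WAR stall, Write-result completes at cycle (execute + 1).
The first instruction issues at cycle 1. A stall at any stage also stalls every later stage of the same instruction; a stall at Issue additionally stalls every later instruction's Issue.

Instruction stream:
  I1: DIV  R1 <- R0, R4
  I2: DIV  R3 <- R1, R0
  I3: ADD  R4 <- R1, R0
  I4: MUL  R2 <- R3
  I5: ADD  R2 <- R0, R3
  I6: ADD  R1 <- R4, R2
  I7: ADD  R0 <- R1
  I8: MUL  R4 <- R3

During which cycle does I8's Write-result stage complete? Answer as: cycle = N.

t=1  I1→DIV
t=2  I1 RO
t=10  I1 EX
t=11  I1 WR R1
t=12  I2→DIV
t=13  I2 RO, I3→ADD
t=14  I3 RO, I4→MUL
t=16  I3 EX
t=17  I3 WR R4
t=21  I2 EX
t=22  I2 WR R3
t=23  I4 RO
t=27  I4 EX
t=28  I4 WR R2
t=29  I5→ADD
t=30  I5 RO
t=32  I5 EX
t=33  I5 WR R2
t=34  I6→ADD
t=35  I6 RO
t=37  I6 EX
t=38  I6 WR R1
t=39  I7→ADD
t=40  I7 RO, I8→MUL
t=41  I8 RO
t=42  I7 EX
t=43  I7 WR R0
t=45  I8 EX
t=46  I8 WR R4

cycle = 46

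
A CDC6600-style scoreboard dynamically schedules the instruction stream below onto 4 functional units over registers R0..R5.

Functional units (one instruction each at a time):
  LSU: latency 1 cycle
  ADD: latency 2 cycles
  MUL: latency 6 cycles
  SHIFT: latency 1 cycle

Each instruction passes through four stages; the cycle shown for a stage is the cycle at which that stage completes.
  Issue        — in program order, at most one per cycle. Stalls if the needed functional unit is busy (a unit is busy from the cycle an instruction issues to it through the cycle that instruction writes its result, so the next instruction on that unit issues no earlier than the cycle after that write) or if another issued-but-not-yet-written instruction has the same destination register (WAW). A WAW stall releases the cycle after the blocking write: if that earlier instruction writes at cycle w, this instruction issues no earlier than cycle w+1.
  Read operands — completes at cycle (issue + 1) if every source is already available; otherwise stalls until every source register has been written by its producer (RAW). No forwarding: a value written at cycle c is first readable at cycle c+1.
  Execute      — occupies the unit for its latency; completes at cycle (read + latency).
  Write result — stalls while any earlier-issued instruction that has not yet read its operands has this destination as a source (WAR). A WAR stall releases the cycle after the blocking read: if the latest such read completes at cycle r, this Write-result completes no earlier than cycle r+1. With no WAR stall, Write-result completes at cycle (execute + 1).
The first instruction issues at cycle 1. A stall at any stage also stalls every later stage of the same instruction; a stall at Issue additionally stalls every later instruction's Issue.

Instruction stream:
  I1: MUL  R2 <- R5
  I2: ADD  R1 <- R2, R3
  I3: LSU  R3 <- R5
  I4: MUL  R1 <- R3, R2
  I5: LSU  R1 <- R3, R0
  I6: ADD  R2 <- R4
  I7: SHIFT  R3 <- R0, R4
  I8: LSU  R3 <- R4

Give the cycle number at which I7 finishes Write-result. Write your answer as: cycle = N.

  I1 | 1 | 2 | 8 | 9
  I2 | 2 | 10 | 12 | 13   RAW R2: wait I1 write@9
  I3 | 3 | 4 | 5 | 11   WAR R3: wait I2 read@10
  I4 | 14 | 15 | 21 | 22   WAW R1: wait I2 write@13
  I5 | 23 | 24 | 25 | 26   WAW R1: wait I4 write@22
  I6 | 24 | 25 | 27 | 28
  I7 | 25 | 26 | 27 | 28
  I8 | 29 | 30 | 31 | 32   WAW R3: wait I7 write@28

cycle = 28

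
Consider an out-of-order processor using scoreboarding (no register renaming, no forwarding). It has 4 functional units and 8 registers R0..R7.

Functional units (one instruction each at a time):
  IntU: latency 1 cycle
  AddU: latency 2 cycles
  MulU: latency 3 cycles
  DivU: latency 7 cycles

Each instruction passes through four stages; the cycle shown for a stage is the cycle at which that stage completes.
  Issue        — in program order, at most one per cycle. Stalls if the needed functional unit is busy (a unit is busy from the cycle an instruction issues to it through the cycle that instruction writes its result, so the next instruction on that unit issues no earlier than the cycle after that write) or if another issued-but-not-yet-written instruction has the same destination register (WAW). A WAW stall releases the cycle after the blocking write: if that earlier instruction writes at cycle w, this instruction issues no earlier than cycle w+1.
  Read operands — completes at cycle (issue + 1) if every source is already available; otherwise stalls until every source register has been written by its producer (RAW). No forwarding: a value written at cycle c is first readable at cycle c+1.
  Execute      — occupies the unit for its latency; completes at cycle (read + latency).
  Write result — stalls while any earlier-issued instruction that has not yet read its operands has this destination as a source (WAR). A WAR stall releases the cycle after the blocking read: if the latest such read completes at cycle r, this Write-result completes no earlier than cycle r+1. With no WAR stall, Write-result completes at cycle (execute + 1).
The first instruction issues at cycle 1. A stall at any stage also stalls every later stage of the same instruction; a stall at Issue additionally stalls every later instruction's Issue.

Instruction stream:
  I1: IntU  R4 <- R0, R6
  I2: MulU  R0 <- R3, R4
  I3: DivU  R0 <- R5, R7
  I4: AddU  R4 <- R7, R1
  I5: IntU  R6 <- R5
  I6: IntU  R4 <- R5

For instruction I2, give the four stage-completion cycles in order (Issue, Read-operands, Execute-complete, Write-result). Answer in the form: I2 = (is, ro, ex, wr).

[I1] 1/2/3/4
[I2] 2/5/8/9  (RAW R4: wait I1 write@4)
[I3] 10/11/18/19  (WAW R0: wait I2 write@9)
[I4] 11/12/14/15
[I5] 12/13/14/15
[I6] 16/17/18/19  (struct: IntU busy until I5 writes@15)

I2 = (2, 5, 8, 9)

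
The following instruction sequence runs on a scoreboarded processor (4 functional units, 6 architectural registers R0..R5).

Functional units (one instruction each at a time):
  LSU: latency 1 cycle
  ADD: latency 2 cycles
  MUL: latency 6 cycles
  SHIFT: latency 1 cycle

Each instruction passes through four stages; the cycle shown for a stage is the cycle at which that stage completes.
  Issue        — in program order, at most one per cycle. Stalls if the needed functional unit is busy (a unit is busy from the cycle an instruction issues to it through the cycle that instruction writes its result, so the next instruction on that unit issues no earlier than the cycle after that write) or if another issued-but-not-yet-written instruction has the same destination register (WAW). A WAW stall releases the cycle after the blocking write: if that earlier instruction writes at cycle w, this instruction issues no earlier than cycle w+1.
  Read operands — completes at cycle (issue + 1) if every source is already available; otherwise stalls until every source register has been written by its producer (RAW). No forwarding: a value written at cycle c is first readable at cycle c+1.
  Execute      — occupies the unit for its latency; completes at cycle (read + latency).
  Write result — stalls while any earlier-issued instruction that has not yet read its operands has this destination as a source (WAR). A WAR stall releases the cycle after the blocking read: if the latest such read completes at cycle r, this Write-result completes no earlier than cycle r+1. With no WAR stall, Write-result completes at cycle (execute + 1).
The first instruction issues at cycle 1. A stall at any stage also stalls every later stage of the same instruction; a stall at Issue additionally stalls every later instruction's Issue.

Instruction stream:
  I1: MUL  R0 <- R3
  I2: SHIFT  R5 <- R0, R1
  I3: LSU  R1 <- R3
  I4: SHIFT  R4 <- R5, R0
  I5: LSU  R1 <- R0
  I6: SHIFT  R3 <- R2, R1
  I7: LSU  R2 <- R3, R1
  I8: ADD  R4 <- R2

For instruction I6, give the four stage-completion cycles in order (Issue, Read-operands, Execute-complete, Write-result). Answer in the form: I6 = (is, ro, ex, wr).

[1] I1→MUL
[2] I1 RO | I2→SHIFT
[3] I3→LSU
[4] I3 RO
[5] I3 EX
[8] I1 EX
[9] I1 WR R0
[10] I2 RO
[11] I2 EX | I3 WR R1
[12] I2 WR R5
[13] I4→SHIFT
[14] I4 RO | I5→LSU
[15] I4 EX | I5 RO
[16] I4 WR R4 | I5 EX
[17] I5 WR R1 | I6→SHIFT
[18] I6 RO | I7→LSU
[19] I6 EX | I8→ADD
[20] I6 WR R3
[21] I7 RO
[22] I7 EX
[23] I7 WR R2
[24] I8 RO
[26] I8 EX
[27] I8 WR R4

I6 = (17, 18, 19, 20)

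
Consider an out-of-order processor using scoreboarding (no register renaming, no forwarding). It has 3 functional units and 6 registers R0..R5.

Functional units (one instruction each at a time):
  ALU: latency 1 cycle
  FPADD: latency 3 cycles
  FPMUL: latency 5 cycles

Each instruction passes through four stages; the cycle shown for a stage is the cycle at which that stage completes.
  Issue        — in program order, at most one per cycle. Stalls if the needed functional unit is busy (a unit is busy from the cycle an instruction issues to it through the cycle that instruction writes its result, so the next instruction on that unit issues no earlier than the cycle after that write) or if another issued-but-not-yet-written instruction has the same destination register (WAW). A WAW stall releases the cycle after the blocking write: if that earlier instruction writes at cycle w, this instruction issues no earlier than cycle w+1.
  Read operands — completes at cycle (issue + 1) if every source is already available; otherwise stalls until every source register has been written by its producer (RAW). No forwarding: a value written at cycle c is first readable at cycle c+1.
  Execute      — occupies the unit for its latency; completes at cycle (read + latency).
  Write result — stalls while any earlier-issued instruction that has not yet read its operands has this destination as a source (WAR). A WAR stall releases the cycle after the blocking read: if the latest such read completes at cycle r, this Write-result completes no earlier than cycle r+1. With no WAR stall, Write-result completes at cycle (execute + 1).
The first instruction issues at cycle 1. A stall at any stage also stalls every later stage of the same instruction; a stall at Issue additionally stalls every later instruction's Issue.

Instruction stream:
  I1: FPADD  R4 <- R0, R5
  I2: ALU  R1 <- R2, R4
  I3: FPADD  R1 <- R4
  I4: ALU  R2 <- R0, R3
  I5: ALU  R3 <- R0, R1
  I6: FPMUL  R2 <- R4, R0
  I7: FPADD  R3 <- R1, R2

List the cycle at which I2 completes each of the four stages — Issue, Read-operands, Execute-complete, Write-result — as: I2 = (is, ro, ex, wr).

I2 = (2, 7, 8, 9)

t=1  issue I1 (FPADD)
t=2  I1 read-ops, issue I2 (ALU)
t=5  I1 finished on FPADD
t=6  I1→R4
t=7  I2 read-ops
t=8  I2 finished on ALU
t=9  I2→R1
t=10  issue I3 (FPADD)
t=11  I3 read-ops, issue I4 (ALU)
t=12  I4 read-ops
t=13  I4 finished on ALU
t=14  I3 finished on FPADD, I4→R2
t=15  I3→R1, issue I5 (ALU)
t=16  I5 read-ops, issue I6 (FPMUL)
t=17  I5 finished on ALU, I6 read-ops
t=18  I5→R3
t=19  issue I7 (FPADD)
t=22  I6 finished on FPMUL
t=23  I6→R2
t=24  I7 read-ops
t=27  I7 finished on FPADD
t=28  I7→R3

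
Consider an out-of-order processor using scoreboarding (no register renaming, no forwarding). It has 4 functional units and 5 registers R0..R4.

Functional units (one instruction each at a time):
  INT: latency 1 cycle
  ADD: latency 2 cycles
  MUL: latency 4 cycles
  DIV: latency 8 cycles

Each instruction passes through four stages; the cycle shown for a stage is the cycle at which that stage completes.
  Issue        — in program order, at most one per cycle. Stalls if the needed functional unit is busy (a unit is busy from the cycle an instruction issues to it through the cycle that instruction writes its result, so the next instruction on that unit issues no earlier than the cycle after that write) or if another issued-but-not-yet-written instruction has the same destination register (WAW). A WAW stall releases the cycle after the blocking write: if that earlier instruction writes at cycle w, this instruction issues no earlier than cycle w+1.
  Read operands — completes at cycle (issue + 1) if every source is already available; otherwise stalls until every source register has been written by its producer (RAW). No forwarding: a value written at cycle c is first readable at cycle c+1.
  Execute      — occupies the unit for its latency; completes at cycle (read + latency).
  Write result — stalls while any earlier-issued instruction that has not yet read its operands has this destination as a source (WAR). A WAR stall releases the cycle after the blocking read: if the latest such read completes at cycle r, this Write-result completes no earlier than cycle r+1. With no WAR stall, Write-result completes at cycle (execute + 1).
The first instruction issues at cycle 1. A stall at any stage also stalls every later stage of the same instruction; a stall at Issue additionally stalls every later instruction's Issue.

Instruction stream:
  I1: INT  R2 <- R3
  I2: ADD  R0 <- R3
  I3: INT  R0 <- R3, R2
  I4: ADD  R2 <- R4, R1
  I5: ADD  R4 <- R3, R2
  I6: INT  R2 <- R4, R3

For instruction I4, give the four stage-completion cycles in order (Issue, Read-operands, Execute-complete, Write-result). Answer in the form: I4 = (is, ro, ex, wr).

I4 = (8, 9, 11, 12)

cycle 1: I1 dispatched to INT
cycle 2: I1 operands ready · I2 dispatched to ADD
cycle 3: I1 complete · I2 operands ready
cycle 4: R2←I1
cycle 5: I2 complete
cycle 6: R0←I2
cycle 7: I3 dispatched to INT
cycle 8: I3 operands ready · I4 dispatched to ADD
cycle 9: I3 complete · I4 operands ready
cycle 10: R0←I3
cycle 11: I4 complete
cycle 12: R2←I4
cycle 13: I5 dispatched to ADD
cycle 14: I5 operands ready · I6 dispatched to INT
cycle 16: I5 complete
cycle 17: R4←I5
cycle 18: I6 operands ready
cycle 19: I6 complete
cycle 20: R2←I6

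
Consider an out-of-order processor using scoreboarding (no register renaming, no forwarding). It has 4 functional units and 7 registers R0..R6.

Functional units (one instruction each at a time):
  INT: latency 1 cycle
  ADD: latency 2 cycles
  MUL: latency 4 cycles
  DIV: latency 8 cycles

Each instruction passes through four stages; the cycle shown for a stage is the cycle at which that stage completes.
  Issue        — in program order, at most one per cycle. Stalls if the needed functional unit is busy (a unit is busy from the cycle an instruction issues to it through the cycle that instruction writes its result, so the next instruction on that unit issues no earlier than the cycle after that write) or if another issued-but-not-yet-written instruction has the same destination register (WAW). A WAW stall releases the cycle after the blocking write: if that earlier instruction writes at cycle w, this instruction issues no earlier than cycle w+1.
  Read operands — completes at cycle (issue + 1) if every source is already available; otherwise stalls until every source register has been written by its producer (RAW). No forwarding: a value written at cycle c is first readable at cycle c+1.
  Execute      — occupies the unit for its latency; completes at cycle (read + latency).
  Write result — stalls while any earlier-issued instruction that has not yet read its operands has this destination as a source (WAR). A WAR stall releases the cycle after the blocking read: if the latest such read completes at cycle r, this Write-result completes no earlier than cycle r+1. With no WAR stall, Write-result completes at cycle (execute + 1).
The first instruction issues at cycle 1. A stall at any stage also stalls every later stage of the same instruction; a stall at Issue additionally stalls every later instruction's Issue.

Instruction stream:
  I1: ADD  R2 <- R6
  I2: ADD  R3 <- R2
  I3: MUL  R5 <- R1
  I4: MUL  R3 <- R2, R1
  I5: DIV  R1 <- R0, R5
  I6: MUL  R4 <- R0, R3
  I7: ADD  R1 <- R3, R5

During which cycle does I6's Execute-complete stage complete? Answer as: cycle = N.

[1] I1 dispatched to ADD
[2] I1 operands ready
[4] I1 complete
[5] R2←I1
[6] I2 dispatched to ADD
[7] I2 operands ready | I3 dispatched to MUL
[8] I3 operands ready
[9] I2 complete
[10] R3←I2
[12] I3 complete
[13] R5←I3
[14] I4 dispatched to MUL
[15] I4 operands ready | I5 dispatched to DIV
[16] I5 operands ready
[19] I4 complete
[20] R3←I4
[21] I6 dispatched to MUL
[22] I6 operands ready
[24] I5 complete
[25] R1←I5
[26] I6 complete | I7 dispatched to ADD
[27] R4←I6 | I7 operands ready
[29] I7 complete
[30] R1←I7

cycle = 26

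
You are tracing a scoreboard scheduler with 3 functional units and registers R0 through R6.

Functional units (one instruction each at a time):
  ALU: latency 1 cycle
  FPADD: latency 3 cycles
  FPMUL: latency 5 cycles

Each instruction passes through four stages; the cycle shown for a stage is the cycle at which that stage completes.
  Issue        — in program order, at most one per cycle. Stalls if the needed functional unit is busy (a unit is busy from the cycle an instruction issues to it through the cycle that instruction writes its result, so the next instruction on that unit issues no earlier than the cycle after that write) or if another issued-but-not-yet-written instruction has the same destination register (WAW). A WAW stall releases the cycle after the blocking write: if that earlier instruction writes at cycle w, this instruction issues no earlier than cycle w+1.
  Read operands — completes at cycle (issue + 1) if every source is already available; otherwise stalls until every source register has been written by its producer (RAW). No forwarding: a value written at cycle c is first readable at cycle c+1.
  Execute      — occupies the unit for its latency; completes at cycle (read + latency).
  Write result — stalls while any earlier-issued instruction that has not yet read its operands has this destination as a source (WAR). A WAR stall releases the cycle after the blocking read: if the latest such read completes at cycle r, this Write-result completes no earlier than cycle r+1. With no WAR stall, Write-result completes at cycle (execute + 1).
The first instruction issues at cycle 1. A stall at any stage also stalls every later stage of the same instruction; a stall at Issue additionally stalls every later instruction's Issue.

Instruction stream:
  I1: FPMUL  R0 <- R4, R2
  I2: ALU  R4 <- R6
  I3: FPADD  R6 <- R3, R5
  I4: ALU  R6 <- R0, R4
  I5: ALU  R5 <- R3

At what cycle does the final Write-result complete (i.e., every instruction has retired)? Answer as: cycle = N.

[I1] 1/2/7/8
[I2] 2/3/4/5
[I3] 3/4/7/8
[I4] 9/10/11/12  (WAW R6: wait I3 write@8)
[I5] 13/14/15/16  (struct: ALU busy until I4 writes@12)

cycle = 16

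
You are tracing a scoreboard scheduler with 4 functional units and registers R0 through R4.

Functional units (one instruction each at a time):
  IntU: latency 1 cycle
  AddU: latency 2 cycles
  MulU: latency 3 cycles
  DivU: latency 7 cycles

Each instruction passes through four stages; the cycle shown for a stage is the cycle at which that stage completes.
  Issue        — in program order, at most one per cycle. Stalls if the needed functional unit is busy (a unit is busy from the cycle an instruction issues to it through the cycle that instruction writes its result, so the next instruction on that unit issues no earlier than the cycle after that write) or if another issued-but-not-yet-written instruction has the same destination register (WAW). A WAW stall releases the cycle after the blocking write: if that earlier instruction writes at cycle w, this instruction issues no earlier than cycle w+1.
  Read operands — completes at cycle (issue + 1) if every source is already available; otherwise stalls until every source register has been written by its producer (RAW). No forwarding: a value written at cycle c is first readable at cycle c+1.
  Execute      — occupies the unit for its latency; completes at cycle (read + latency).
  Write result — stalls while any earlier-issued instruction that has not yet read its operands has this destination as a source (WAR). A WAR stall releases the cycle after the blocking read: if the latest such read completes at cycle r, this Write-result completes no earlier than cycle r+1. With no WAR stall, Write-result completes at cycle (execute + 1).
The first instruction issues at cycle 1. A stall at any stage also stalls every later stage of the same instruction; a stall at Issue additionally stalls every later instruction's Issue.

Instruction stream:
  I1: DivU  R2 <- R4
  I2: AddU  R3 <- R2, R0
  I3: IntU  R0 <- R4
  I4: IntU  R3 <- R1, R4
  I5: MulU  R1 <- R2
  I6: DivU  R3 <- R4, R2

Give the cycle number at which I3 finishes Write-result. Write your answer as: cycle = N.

1) issue 1, read 2, done 9, write 10
2) issue 2, read 11, done 13, write 14  <RAW R2: wait I1 write@10>
3) issue 3, read 4, done 5, write 12  <WAR R0: wait I2 read@11>
4) issue 15, read 16, done 17, write 18  <WAW R3: wait I2 write@14>
5) issue 16, read 17, done 20, write 21
6) issue 19, read 20, done 27, write 28  <WAW R3: wait I4 write@18>

cycle = 12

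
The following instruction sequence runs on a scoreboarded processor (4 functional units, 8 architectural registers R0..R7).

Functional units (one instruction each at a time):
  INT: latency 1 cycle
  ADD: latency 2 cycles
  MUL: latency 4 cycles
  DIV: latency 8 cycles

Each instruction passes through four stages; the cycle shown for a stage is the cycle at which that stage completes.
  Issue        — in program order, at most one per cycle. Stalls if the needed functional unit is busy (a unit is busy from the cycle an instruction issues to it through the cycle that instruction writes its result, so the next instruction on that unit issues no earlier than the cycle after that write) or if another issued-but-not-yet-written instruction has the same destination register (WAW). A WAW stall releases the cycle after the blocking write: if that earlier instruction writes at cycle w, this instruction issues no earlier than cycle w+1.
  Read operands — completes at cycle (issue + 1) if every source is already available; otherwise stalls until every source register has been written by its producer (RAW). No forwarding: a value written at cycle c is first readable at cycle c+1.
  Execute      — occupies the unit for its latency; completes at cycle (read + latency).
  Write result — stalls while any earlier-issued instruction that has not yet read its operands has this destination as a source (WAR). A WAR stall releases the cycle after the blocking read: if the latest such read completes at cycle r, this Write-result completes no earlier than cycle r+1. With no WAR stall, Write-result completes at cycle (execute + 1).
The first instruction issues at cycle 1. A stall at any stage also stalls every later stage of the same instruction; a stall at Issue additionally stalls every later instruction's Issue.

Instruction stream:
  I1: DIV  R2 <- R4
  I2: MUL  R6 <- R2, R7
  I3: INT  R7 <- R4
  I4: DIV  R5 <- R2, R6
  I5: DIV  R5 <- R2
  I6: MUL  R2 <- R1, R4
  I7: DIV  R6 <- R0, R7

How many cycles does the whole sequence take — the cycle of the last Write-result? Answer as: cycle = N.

cycle = 49

I1  is:1  ro:2  ex:10  wr:11
I2  is:2  ro:12  ex:16  wr:17  — RAW R2: wait I1 write@11
I3  is:3  ro:4  ex:5  wr:13  — WAR R7: wait I2 read@12
I4  is:12  ro:18  ex:26  wr:27  — struct: DIV busy until I1 writes@11, RAW R6: wait I2 write@17
I5  is:28  ro:29  ex:37  wr:38  — struct: DIV busy until I4 writes@27
I6  is:29  ro:30  ex:34  wr:35
I7  is:39  ro:40  ex:48  wr:49  — struct: DIV busy until I5 writes@38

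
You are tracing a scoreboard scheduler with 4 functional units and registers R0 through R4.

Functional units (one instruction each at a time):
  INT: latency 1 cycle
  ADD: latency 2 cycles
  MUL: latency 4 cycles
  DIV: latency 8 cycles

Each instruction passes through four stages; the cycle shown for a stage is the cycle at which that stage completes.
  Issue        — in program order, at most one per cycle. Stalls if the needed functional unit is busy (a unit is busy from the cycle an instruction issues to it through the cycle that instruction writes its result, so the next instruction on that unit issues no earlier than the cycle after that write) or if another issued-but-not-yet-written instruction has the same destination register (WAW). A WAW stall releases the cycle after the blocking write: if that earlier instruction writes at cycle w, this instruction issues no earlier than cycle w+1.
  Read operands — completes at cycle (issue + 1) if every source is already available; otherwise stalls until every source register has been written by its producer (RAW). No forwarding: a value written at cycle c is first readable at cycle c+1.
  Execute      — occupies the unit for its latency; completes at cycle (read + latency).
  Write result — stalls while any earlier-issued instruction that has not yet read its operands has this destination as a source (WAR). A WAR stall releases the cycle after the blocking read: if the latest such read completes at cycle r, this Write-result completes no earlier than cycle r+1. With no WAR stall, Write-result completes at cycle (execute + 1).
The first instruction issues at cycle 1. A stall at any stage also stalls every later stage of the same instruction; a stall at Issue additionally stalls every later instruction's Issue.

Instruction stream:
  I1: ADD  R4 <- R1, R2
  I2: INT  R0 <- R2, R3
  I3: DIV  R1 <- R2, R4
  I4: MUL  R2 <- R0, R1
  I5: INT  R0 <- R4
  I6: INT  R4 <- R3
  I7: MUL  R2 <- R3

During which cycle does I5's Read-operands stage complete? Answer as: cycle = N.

1) issue 1, read 2, done 4, write 5
2) issue 2, read 3, done 4, write 5
3) issue 3, read 6, done 14, write 15  <RAW R4: wait I1 write@5>
4) issue 4, read 16, done 20, write 21  <RAW R1: wait I3 write@15>
5) issue 6, read 7, done 8, write 17  <struct: INT busy until I2 writes@5 / WAR R0: wait I4 read@16>
6) issue 18, read 19, done 20, write 21  <struct: INT busy until I5 writes@17>
7) issue 22, read 23, done 27, write 28  <struct: MUL busy until I4 writes@21>

cycle = 7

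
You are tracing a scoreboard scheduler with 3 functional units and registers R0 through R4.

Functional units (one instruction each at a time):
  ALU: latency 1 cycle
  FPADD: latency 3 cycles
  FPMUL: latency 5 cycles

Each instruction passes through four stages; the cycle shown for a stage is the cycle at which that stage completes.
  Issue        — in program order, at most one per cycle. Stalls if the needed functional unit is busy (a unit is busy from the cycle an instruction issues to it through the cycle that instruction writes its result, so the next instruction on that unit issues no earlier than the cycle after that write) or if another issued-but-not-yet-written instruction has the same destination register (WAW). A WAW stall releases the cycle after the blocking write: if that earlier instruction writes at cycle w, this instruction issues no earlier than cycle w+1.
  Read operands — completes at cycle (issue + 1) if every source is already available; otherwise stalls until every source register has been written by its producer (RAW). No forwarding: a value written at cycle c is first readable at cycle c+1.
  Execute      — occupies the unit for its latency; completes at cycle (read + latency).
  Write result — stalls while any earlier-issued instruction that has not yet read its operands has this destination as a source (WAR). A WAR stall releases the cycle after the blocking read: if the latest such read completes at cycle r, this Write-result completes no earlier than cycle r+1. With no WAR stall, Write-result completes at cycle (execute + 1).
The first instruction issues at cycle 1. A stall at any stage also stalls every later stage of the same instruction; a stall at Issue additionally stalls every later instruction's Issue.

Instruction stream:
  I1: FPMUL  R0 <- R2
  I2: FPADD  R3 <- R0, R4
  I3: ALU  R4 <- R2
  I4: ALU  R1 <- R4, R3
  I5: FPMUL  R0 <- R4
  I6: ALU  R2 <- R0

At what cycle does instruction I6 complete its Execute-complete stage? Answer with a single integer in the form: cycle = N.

cycle = 21

c1: I1 dispatched to FPMUL
c2: I1 operands ready · I2 dispatched to FPADD
c3: I3 dispatched to ALU
c4: I3 operands ready
c5: I3 complete
c7: I1 complete
c8: R0←I1
c9: I2 operands ready
c10: R4←I3
c11: I4 dispatched to ALU
c12: I2 complete · I5 dispatched to FPMUL
c13: R3←I2 · I5 operands ready
c14: I4 operands ready
c15: I4 complete
c16: R1←I4
c17: I6 dispatched to ALU
c18: I5 complete
c19: R0←I5
c20: I6 operands ready
c21: I6 complete
c22: R2←I6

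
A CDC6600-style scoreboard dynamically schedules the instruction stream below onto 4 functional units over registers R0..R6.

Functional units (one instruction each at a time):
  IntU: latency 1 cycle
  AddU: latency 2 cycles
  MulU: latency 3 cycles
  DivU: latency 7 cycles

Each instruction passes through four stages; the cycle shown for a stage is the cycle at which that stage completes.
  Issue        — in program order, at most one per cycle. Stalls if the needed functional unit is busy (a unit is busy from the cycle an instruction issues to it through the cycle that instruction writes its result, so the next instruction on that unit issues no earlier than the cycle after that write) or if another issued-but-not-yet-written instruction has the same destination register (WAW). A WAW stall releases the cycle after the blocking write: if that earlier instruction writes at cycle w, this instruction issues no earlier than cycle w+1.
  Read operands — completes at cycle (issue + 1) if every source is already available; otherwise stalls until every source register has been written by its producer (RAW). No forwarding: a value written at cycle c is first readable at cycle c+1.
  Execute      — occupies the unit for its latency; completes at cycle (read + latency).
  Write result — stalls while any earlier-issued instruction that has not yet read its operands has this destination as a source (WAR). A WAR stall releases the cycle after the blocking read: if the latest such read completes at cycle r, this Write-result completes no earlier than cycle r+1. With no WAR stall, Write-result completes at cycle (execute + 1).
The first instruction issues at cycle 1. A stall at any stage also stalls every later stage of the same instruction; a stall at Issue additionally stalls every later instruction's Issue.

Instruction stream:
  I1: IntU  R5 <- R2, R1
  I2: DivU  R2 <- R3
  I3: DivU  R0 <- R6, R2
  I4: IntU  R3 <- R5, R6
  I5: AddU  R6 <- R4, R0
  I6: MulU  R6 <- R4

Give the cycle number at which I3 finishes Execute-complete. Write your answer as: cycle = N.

cycle = 20

cycle 1: I1 dispatched to IntU
cycle 2: I1 operands ready; I2 dispatched to DivU
cycle 3: I1 complete; I2 operands ready
cycle 4: R5←I1
cycle 10: I2 complete
cycle 11: R2←I2
cycle 12: I3 dispatched to DivU
cycle 13: I3 operands ready; I4 dispatched to IntU
cycle 14: I4 operands ready; I5 dispatched to AddU
cycle 15: I4 complete
cycle 16: R3←I4
cycle 20: I3 complete
cycle 21: R0←I3
cycle 22: I5 operands ready
cycle 24: I5 complete
cycle 25: R6←I5
cycle 26: I6 dispatched to MulU
cycle 27: I6 operands ready
cycle 30: I6 complete
cycle 31: R6←I6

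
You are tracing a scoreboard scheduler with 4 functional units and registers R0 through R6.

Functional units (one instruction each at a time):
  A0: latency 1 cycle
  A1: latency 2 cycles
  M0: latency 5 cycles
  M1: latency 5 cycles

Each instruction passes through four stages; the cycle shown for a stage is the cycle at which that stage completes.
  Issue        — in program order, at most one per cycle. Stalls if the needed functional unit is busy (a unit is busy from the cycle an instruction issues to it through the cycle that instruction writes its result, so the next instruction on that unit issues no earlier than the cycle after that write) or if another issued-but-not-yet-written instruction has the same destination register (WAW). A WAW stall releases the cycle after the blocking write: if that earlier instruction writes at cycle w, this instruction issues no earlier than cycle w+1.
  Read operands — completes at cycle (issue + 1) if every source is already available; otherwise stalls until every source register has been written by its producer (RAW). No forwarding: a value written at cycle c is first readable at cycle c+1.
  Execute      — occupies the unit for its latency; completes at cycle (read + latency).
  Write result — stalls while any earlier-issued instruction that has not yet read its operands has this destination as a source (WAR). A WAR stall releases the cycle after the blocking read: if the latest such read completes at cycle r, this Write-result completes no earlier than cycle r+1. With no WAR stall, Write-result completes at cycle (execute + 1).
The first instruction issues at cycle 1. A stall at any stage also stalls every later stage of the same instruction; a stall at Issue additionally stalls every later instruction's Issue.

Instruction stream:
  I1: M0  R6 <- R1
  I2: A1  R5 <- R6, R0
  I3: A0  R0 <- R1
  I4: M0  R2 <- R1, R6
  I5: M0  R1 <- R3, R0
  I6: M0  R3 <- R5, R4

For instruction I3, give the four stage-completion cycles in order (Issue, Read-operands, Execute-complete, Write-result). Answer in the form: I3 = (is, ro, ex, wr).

[I1] 1/2/7/8
[I2] 2/9/11/12  (RAW R6: wait I1 write@8)
[I3] 3/4/5/10  (WAR R0: wait I2 read@9)
[I4] 9/10/15/16  (struct: M0 busy until I1 writes@8)
[I5] 17/18/23/24  (struct: M0 busy until I4 writes@16)
[I6] 25/26/31/32  (struct: M0 busy until I5 writes@24)

I3 = (3, 4, 5, 10)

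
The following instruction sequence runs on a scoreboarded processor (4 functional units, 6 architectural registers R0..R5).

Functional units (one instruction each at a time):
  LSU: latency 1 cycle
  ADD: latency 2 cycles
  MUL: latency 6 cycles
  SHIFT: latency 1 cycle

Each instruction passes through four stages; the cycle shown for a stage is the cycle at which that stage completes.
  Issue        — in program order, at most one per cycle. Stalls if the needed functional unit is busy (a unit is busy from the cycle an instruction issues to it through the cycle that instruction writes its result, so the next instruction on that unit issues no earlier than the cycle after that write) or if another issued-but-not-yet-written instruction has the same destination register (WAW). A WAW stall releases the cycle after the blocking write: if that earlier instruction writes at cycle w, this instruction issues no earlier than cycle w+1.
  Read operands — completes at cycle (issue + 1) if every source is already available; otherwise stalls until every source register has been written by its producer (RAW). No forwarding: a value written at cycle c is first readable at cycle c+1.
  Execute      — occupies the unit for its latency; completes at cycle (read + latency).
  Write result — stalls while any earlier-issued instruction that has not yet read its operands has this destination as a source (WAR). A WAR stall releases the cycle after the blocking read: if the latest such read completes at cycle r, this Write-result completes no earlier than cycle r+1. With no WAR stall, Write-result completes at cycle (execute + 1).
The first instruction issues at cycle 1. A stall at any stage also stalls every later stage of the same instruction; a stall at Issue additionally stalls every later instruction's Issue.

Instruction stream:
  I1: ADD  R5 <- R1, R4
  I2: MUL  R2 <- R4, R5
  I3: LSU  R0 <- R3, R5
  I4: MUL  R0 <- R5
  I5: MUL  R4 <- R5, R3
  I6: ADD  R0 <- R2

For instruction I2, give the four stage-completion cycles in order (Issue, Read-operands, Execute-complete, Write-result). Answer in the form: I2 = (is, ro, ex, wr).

I2 = (2, 6, 12, 13)

cycle 1: I1 issues→ADD
cycle 2: I1 reads; I2 issues→MUL
cycle 3: I3 issues→LSU
cycle 4: I1 exec-done
cycle 5: I1 writes R5
cycle 6: I2 reads; I3 reads
cycle 7: I3 exec-done
cycle 8: I3 writes R0
cycle 12: I2 exec-done
cycle 13: I2 writes R2
cycle 14: I4 issues→MUL
cycle 15: I4 reads
cycle 21: I4 exec-done
cycle 22: I4 writes R0
cycle 23: I5 issues→MUL
cycle 24: I5 reads; I6 issues→ADD
cycle 25: I6 reads
cycle 27: I6 exec-done
cycle 28: I6 writes R0
cycle 30: I5 exec-done
cycle 31: I5 writes R4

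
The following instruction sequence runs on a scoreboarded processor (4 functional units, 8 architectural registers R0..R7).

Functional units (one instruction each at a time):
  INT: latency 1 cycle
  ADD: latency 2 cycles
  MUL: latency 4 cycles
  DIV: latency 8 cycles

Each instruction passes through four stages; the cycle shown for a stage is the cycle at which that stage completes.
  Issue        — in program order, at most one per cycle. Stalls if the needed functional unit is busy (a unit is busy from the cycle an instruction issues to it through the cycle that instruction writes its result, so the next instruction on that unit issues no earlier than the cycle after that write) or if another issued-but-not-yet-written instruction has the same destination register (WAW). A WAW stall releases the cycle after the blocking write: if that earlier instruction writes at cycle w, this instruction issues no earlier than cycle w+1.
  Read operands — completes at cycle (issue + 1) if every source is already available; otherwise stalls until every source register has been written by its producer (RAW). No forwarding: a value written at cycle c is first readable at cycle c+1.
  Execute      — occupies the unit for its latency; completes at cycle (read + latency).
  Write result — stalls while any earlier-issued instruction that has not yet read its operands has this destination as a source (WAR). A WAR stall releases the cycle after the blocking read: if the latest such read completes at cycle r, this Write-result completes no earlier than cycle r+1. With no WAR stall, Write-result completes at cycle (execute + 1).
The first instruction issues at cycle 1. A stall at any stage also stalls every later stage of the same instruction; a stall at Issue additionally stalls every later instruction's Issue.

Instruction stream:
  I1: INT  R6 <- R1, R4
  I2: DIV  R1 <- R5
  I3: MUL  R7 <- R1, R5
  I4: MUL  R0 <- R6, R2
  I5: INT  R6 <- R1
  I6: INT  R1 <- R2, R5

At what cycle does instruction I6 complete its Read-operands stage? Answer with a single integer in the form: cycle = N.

c1: I1 dispatched to INT
c2: I1 operands ready · I2 dispatched to DIV
c3: I1 complete · I2 operands ready · I3 dispatched to MUL
c4: R6←I1
c11: I2 complete
c12: R1←I2
c13: I3 operands ready
c17: I3 complete
c18: R7←I3
c19: I4 dispatched to MUL
c20: I4 operands ready · I5 dispatched to INT
c21: I5 operands ready
c22: I5 complete
c23: R6←I5
c24: I4 complete · I6 dispatched to INT
c25: R0←I4 · I6 operands ready
c26: I6 complete
c27: R1←I6

cycle = 25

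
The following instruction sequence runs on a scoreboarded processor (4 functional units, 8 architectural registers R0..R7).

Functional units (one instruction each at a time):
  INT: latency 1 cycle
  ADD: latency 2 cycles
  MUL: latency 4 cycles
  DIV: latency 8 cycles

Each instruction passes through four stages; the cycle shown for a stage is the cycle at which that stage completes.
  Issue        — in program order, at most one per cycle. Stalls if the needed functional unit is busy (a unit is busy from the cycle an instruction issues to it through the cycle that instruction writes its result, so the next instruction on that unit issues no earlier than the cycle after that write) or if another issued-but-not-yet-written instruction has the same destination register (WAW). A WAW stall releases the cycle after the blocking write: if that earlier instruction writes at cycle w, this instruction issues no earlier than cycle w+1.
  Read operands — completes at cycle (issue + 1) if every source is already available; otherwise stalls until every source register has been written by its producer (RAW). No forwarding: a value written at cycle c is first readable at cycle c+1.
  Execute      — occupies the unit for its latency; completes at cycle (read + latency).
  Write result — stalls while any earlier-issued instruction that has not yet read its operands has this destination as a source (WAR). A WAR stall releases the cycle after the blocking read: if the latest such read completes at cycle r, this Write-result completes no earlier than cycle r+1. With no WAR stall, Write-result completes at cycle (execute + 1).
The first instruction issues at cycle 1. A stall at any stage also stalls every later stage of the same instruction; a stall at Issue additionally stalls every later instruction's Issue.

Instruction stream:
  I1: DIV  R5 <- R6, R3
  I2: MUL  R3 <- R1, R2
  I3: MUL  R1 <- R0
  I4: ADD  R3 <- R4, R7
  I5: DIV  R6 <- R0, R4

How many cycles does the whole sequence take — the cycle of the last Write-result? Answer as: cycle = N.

I1: IS=1 RO=2 EX=10 WR=11
I2: IS=2 RO=3 EX=7 WR=8
I3: IS=9 RO=10 EX=14 WR=15  [struct: MUL busy until I2 writes@8]
I4: IS=10 RO=11 EX=13 WR=14
I5: IS=12 RO=13 EX=21 WR=22  [struct: DIV busy until I1 writes@11]

cycle = 22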